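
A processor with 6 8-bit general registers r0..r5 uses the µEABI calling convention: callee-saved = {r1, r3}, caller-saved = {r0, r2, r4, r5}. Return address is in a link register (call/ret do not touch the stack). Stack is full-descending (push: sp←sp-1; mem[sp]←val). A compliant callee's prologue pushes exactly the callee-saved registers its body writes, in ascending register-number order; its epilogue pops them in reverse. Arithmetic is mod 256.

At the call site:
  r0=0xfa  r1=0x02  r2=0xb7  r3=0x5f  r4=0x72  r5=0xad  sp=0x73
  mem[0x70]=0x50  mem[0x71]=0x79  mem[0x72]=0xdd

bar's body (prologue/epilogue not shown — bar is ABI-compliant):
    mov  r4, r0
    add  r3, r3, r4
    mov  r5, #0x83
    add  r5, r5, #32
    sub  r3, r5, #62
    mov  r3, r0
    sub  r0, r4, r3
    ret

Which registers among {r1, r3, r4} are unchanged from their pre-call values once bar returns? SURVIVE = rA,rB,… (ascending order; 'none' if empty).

prologue: push r3 -> mem[0x72]=0x5f, sp=0x72
body[0] mov  r4, r0 -> r4=0xfa
body[1] add  r3, r3, r4 -> r3=0x59
body[2] mov  r5, #0x83 -> r5=0x83
body[3] add  r5, r5, #32 -> r5=0xa3
body[4] sub  r3, r5, #62 -> r3=0x65
body[5] mov  r3, r0 -> r3=0xfa
body[6] sub  r0, r4, r3 -> r0=0x00
epilogue: pop r3=0x5f, sp=0x73
r1: callee-saved, written=False
r3: callee-saved, written=True
r4: caller-saved, written=True

SURVIVE = r1,r3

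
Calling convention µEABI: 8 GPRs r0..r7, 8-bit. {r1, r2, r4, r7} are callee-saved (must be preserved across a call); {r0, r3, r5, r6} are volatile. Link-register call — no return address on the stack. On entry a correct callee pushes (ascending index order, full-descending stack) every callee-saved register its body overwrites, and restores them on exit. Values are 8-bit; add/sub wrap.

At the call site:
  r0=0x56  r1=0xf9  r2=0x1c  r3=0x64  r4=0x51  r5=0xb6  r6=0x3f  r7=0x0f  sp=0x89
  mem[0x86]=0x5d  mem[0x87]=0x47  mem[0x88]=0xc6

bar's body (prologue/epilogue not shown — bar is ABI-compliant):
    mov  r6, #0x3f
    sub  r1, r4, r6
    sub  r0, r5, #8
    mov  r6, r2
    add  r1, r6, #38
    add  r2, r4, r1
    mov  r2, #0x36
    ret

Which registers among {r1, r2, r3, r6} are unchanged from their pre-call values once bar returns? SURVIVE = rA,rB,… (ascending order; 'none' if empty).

SURVIVE = r1,r2,r3

prologue: push r1 -> mem[0x88]=0xf9, sp=0x88
prologue: push r2 -> mem[0x87]=0x1c, sp=0x87
body[0] mov  r6, #0x3f -> r6=0x3f
body[1] sub  r1, r4, r6 -> r1=0x12
body[2] sub  r0, r5, #8 -> r0=0xae
body[3] mov  r6, r2 -> r6=0x1c
body[4] add  r1, r6, #38 -> r1=0x42
body[5] add  r2, r4, r1 -> r2=0x93
body[6] mov  r2, #0x36 -> r2=0x36
epilogue: pop r2=0x1c, sp=0x88
epilogue: pop r1=0xf9, sp=0x89
r1: callee-saved, written=True
r2: callee-saved, written=True
r3: caller-saved, written=False
r6: caller-saved, written=True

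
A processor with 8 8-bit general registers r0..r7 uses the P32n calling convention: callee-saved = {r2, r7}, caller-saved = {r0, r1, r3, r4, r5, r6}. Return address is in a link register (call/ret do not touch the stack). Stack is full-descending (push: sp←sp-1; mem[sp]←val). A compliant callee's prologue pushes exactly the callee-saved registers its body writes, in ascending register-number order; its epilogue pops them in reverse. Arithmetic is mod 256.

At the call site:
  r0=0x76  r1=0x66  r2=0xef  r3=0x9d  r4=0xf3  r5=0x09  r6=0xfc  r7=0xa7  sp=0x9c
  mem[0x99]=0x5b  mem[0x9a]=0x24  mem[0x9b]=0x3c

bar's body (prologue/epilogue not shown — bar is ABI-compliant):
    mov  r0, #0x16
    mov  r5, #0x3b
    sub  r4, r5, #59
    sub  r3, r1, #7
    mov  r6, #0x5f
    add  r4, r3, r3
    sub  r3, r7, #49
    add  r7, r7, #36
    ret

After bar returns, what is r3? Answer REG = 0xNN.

prologue: push r7 → mem[0x9b]=0xa7, sp=0x9b
body[0] mov  r0, #0x16 → r0=0x16
body[1] mov  r5, #0x3b → r5=0x3b
body[2] sub  r4, r5, #59 → r4=0x00
body[3] sub  r3, r1, #7 → r3=0x5f
body[4] mov  r6, #0x5f → r6=0x5f
body[5] add  r4, r3, r3 → r4=0xbe
body[6] sub  r3, r7, #49 → r3=0x76
body[7] add  r7, r7, #36 → r7=0xcb
epilogue: pop r7=0xa7, sp=0x9c
r3 is caller-saved → body value

REG = 0x76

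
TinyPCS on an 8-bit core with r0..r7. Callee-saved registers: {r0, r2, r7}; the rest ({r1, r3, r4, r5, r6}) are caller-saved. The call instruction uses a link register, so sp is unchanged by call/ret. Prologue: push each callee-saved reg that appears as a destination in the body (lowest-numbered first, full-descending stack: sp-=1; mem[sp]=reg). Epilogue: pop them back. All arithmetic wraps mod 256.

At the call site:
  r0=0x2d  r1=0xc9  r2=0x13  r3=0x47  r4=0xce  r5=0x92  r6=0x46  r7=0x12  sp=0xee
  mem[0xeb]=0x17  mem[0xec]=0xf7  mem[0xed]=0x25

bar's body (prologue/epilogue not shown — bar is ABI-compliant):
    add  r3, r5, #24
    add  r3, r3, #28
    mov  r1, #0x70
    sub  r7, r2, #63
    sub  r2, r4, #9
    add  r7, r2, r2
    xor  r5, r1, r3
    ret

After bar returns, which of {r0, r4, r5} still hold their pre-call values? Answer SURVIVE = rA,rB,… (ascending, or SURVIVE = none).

SURVIVE = r0,r4

prologue: push r2 -> mem[0xed]=0x13, sp=0xed
prologue: push r7 -> mem[0xec]=0x12, sp=0xec
body[0] add  r3, r5, #24 -> r3=0xaa
body[1] add  r3, r3, #28 -> r3=0xc6
body[2] mov  r1, #0x70 -> r1=0x70
body[3] sub  r7, r2, #63 -> r7=0xd4
body[4] sub  r2, r4, #9 -> r2=0xc5
body[5] add  r7, r2, r2 -> r7=0x8a
body[6] xor  r5, r1, r3 -> r5=0xb6
epilogue: pop r7=0x12, sp=0xed
epilogue: pop r2=0x13, sp=0xee
r0: callee-saved, written=False
r4: caller-saved, written=False
r5: caller-saved, written=True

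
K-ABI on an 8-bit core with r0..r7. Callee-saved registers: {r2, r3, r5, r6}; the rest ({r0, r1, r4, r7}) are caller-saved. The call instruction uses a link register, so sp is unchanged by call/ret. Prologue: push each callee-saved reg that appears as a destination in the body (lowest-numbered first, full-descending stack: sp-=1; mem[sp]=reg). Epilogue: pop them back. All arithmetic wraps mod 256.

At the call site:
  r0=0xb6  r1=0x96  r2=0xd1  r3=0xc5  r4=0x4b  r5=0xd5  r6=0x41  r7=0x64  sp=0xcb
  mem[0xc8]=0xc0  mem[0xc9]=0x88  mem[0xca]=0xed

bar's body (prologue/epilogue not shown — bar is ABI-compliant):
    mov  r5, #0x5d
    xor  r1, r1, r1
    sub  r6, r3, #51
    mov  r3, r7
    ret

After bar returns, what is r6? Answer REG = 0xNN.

REG = 0x41

prologue: push r3 → mem[0xca]=0xc5, sp=0xca
prologue: push r5 → mem[0xc9]=0xd5, sp=0xc9
prologue: push r6 → mem[0xc8]=0x41, sp=0xc8
body[0] mov  r5, #0x5d → r5=0x5d
body[1] xor  r1, r1, r1 → r1=0x00
body[2] sub  r6, r3, #51 → r6=0x92
body[3] mov  r3, r7 → r3=0x64
epilogue: pop r6=0x41, sp=0xc9
epilogue: pop r5=0xd5, sp=0xca
epilogue: pop r3=0xc5, sp=0xcb
r6 is callee-saved → restored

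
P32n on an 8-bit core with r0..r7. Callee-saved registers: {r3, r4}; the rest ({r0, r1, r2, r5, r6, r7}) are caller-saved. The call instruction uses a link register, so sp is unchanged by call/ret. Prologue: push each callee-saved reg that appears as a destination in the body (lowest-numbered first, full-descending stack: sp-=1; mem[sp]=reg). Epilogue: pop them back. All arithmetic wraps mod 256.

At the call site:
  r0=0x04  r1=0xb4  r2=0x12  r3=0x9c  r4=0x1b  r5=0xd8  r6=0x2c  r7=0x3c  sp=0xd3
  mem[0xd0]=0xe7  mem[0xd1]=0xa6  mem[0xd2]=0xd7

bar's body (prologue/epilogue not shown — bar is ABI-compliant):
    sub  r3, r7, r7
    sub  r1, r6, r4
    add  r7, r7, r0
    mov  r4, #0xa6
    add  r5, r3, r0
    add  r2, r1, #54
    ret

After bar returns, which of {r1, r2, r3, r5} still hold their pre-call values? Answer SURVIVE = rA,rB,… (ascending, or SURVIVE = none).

SURVIVE = r3

prologue: push r3 → mem[0xd2]=0x9c, sp=0xd2
prologue: push r4 → mem[0xd1]=0x1b, sp=0xd1
body[0] sub  r3, r7, r7 → r3=0x00
body[1] sub  r1, r6, r4 → r1=0x11
body[2] add  r7, r7, r0 → r7=0x40
body[3] mov  r4, #0xa6 → r4=0xa6
body[4] add  r5, r3, r0 → r5=0x04
body[5] add  r2, r1, #54 → r2=0x47
epilogue: pop r4=0x1b, sp=0xd2
epilogue: pop r3=0x9c, sp=0xd3
r1: caller-saved, written=True
r2: caller-saved, written=True
r3: callee-saved, written=True
r5: caller-saved, written=True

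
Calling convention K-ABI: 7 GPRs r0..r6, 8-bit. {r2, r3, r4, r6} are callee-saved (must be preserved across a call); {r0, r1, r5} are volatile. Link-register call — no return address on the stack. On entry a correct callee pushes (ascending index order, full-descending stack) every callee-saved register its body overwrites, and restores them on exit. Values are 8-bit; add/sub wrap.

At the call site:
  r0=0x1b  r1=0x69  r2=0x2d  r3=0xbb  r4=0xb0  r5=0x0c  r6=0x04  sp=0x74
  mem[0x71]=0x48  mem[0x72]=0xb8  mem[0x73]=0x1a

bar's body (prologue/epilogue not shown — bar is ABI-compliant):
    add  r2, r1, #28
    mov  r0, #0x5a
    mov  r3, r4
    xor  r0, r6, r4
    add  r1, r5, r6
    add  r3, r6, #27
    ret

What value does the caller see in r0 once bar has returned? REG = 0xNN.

REG = 0xb4

prologue: push r2 -> mem[0x73]=0x2d, sp=0x73
prologue: push r3 -> mem[0x72]=0xbb, sp=0x72
body[0] add  r2, r1, #28 -> r2=0x85
body[1] mov  r0, #0x5a -> r0=0x5a
body[2] mov  r3, r4 -> r3=0xb0
body[3] xor  r0, r6, r4 -> r0=0xb4
body[4] add  r1, r5, r6 -> r1=0x10
body[5] add  r3, r6, #27 -> r3=0x1f
epilogue: pop r3=0xbb, sp=0x73
epilogue: pop r2=0x2d, sp=0x74
r0 is caller-saved -> body value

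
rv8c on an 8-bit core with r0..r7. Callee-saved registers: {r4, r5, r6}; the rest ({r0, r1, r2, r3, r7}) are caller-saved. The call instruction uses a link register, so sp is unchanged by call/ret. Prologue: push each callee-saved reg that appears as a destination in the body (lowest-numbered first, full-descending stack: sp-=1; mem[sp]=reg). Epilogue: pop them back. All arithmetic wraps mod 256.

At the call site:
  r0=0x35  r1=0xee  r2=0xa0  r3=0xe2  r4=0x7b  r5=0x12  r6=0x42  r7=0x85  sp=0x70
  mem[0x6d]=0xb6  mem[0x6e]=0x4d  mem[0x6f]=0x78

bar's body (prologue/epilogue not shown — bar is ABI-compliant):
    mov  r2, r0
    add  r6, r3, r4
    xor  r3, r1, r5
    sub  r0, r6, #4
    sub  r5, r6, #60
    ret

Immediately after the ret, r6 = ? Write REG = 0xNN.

prologue: push r5 -> mem[0x6f]=0x12, sp=0x6f
prologue: push r6 -> mem[0x6e]=0x42, sp=0x6e
body[0] mov  r2, r0 -> r2=0x35
body[1] add  r6, r3, r4 -> r6=0x5d
body[2] xor  r3, r1, r5 -> r3=0xfc
body[3] sub  r0, r6, #4 -> r0=0x59
body[4] sub  r5, r6, #60 -> r5=0x21
epilogue: pop r6=0x42, sp=0x6f
epilogue: pop r5=0x12, sp=0x70
r6 is callee-saved -> restored

REG = 0x42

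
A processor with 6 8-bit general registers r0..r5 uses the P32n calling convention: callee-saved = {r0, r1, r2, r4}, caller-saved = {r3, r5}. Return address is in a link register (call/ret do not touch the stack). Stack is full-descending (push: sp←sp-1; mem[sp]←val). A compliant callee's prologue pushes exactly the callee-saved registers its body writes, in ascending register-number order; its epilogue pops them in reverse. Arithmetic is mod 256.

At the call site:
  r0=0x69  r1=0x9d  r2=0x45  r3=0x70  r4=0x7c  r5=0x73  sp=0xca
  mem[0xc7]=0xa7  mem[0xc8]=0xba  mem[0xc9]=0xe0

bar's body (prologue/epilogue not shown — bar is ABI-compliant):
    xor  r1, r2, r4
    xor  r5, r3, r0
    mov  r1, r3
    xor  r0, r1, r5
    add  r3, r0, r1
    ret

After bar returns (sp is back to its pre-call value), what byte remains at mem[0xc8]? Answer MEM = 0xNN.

MEM = 0x9d

prologue: push r0 -> mem[0xc9]=0x69, sp=0xc9
prologue: push r1 -> mem[0xc8]=0x9d, sp=0xc8
body[0] xor  r1, r2, r4 -> r1=0x39
body[1] xor  r5, r3, r0 -> r5=0x19
body[2] mov  r1, r3 -> r1=0x70
body[3] xor  r0, r1, r5 -> r0=0x69
body[4] add  r3, r0, r1 -> r3=0xd9
epilogue: pop r1=0x9d, sp=0xc9
epilogue: pop r0=0x69, sp=0xca
prologue pushed ['r0', 'r1'] at ['0xc9', '0xc8']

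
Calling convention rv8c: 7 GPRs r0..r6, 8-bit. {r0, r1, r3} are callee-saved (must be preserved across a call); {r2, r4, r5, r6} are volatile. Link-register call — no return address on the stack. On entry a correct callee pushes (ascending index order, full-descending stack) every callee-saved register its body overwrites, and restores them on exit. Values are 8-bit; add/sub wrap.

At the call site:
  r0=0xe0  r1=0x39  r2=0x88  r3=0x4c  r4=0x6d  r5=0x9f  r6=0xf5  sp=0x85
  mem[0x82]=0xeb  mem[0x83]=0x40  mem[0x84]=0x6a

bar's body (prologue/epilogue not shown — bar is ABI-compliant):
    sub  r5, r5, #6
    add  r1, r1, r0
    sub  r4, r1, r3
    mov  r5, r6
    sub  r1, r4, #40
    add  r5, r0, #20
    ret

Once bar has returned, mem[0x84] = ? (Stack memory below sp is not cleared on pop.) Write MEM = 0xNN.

MEM = 0x39

prologue: push r1 -> mem[0x84]=0x39, sp=0x84
body[0] sub  r5, r5, #6 -> r5=0x99
body[1] add  r1, r1, r0 -> r1=0x19
body[2] sub  r4, r1, r3 -> r4=0xcd
body[3] mov  r5, r6 -> r5=0xf5
body[4] sub  r1, r4, #40 -> r1=0xa5
body[5] add  r5, r0, #20 -> r5=0xf4
epilogue: pop r1=0x39, sp=0x85
prologue pushed ['r1'] at ['0x84']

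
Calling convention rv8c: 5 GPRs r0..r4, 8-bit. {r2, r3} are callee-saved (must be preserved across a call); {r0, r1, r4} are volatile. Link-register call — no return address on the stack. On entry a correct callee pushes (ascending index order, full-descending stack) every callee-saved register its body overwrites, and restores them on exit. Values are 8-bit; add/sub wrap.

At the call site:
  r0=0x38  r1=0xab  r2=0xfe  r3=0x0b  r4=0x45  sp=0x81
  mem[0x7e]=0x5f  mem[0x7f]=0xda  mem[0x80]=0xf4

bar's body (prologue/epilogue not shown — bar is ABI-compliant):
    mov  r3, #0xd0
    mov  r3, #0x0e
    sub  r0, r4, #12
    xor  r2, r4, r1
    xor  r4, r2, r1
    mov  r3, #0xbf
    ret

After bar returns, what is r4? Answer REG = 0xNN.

REG = 0x45

prologue: push r2 -> mem[0x80]=0xfe, sp=0x80
prologue: push r3 -> mem[0x7f]=0x0b, sp=0x7f
body[0] mov  r3, #0xd0 -> r3=0xd0
body[1] mov  r3, #0x0e -> r3=0x0e
body[2] sub  r0, r4, #12 -> r0=0x39
body[3] xor  r2, r4, r1 -> r2=0xee
body[4] xor  r4, r2, r1 -> r4=0x45
body[5] mov  r3, #0xbf -> r3=0xbf
epilogue: pop r3=0x0b, sp=0x80
epilogue: pop r2=0xfe, sp=0x81
r4 is caller-saved -> body value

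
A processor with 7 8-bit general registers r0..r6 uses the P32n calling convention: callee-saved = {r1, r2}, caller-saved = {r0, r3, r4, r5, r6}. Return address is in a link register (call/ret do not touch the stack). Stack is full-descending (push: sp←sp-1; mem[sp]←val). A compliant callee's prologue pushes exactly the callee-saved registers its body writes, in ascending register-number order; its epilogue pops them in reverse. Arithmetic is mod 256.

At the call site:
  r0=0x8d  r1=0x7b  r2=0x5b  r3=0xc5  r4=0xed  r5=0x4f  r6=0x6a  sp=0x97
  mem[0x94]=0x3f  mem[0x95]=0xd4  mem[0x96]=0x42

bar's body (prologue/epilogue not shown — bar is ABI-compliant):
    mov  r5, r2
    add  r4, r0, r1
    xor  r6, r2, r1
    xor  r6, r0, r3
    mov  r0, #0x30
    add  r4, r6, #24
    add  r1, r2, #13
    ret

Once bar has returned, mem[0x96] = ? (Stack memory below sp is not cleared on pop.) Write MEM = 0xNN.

prologue: push r1 → mem[0x96]=0x7b, sp=0x96
body[0] mov  r5, r2 → r5=0x5b
body[1] add  r4, r0, r1 → r4=0x08
body[2] xor  r6, r2, r1 → r6=0x20
body[3] xor  r6, r0, r3 → r6=0x48
body[4] mov  r0, #0x30 → r0=0x30
body[5] add  r4, r6, #24 → r4=0x60
body[6] add  r1, r2, #13 → r1=0x68
epilogue: pop r1=0x7b, sp=0x97
prologue pushed ['r1'] at ['0x96']

MEM = 0x7b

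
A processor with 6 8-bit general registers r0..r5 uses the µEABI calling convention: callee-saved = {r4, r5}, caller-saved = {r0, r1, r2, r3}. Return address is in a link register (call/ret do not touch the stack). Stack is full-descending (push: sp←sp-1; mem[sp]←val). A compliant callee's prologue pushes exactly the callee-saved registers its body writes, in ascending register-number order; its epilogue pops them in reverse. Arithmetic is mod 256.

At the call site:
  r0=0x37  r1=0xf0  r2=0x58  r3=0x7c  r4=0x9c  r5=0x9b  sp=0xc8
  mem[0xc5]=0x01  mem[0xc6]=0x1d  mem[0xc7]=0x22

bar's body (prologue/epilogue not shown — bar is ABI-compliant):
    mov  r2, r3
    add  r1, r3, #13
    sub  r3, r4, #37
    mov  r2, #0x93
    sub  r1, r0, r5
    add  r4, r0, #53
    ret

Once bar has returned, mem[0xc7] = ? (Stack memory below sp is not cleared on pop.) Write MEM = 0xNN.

prologue: push r4 -> mem[0xc7]=0x9c, sp=0xc7
body[0] mov  r2, r3 -> r2=0x7c
body[1] add  r1, r3, #13 -> r1=0x89
body[2] sub  r3, r4, #37 -> r3=0x77
body[3] mov  r2, #0x93 -> r2=0x93
body[4] sub  r1, r0, r5 -> r1=0x9c
body[5] add  r4, r0, #53 -> r4=0x6c
epilogue: pop r4=0x9c, sp=0xc8
prologue pushed ['r4'] at ['0xc7']

MEM = 0x9c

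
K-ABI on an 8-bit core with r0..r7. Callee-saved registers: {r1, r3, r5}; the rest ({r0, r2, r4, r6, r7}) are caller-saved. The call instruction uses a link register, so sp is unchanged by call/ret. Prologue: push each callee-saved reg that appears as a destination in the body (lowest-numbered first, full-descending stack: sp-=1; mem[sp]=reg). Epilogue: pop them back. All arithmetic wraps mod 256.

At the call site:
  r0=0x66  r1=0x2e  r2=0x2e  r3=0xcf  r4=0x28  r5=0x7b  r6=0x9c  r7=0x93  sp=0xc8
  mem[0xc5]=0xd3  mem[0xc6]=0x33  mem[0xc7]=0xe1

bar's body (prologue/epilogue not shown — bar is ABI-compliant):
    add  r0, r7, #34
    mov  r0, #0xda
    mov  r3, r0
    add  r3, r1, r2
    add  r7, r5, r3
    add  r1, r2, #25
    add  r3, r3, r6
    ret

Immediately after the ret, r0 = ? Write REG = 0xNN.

REG = 0xda

prologue: push r1 -> mem[0xc7]=0x2e, sp=0xc7
prologue: push r3 -> mem[0xc6]=0xcf, sp=0xc6
body[0] add  r0, r7, #34 -> r0=0xb5
body[1] mov  r0, #0xda -> r0=0xda
body[2] mov  r3, r0 -> r3=0xda
body[3] add  r3, r1, r2 -> r3=0x5c
body[4] add  r7, r5, r3 -> r7=0xd7
body[5] add  r1, r2, #25 -> r1=0x47
body[6] add  r3, r3, r6 -> r3=0xf8
epilogue: pop r3=0xcf, sp=0xc7
epilogue: pop r1=0x2e, sp=0xc8
r0 is caller-saved -> body value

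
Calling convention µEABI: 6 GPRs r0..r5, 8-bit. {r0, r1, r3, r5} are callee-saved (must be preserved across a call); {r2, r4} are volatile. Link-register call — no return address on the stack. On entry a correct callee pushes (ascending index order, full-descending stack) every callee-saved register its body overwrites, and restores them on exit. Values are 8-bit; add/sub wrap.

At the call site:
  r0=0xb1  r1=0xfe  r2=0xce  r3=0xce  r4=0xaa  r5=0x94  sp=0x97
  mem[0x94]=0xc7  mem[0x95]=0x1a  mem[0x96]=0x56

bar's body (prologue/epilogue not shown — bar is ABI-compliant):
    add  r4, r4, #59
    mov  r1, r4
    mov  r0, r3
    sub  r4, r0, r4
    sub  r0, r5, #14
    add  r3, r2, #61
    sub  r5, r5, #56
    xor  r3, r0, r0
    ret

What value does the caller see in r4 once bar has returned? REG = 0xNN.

REG = 0xe9

prologue: push r0 -> mem[0x96]=0xb1, sp=0x96
prologue: push r1 -> mem[0x95]=0xfe, sp=0x95
prologue: push r3 -> mem[0x94]=0xce, sp=0x94
prologue: push r5 -> mem[0x93]=0x94, sp=0x93
body[0] add  r4, r4, #59 -> r4=0xe5
body[1] mov  r1, r4 -> r1=0xe5
body[2] mov  r0, r3 -> r0=0xce
body[3] sub  r4, r0, r4 -> r4=0xe9
body[4] sub  r0, r5, #14 -> r0=0x86
body[5] add  r3, r2, #61 -> r3=0x0b
body[6] sub  r5, r5, #56 -> r5=0x5c
body[7] xor  r3, r0, r0 -> r3=0x00
epilogue: pop r5=0x94, sp=0x94
epilogue: pop r3=0xce, sp=0x95
epilogue: pop r1=0xfe, sp=0x96
epilogue: pop r0=0xb1, sp=0x97
r4 is caller-saved -> body value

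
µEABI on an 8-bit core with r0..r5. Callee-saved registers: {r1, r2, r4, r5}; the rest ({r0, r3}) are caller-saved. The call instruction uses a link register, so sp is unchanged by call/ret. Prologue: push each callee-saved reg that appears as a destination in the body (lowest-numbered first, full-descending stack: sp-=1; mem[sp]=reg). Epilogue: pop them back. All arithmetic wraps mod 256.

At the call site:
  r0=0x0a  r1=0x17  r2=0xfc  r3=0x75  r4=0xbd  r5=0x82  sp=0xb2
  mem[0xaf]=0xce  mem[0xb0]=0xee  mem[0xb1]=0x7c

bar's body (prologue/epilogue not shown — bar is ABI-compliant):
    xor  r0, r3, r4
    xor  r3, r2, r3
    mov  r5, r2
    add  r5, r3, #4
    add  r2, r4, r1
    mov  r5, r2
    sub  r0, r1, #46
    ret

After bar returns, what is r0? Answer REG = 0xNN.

REG = 0xe9

prologue: push r2 → mem[0xb1]=0xfc, sp=0xb1
prologue: push r5 → mem[0xb0]=0x82, sp=0xb0
body[0] xor  r0, r3, r4 → r0=0xc8
body[1] xor  r3, r2, r3 → r3=0x89
body[2] mov  r5, r2 → r5=0xfc
body[3] add  r5, r3, #4 → r5=0x8d
body[4] add  r2, r4, r1 → r2=0xd4
body[5] mov  r5, r2 → r5=0xd4
body[6] sub  r0, r1, #46 → r0=0xe9
epilogue: pop r5=0x82, sp=0xb1
epilogue: pop r2=0xfc, sp=0xb2
r0 is caller-saved → body value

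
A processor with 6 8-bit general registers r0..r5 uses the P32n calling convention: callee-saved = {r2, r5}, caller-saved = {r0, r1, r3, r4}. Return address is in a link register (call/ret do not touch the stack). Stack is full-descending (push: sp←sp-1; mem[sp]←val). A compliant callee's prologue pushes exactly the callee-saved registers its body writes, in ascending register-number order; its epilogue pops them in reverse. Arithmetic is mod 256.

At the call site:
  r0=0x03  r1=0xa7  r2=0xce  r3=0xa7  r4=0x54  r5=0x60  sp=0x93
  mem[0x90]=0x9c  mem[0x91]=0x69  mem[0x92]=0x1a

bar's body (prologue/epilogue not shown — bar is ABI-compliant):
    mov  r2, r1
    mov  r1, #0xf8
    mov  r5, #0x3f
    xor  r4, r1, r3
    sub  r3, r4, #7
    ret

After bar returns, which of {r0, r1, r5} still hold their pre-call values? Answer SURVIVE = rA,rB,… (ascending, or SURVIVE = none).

prologue: push r2 -> mem[0x92]=0xce, sp=0x92
prologue: push r5 -> mem[0x91]=0x60, sp=0x91
body[0] mov  r2, r1 -> r2=0xa7
body[1] mov  r1, #0xf8 -> r1=0xf8
body[2] mov  r5, #0x3f -> r5=0x3f
body[3] xor  r4, r1, r3 -> r4=0x5f
body[4] sub  r3, r4, #7 -> r3=0x58
epilogue: pop r5=0x60, sp=0x92
epilogue: pop r2=0xce, sp=0x93
r0: caller-saved, written=False
r1: caller-saved, written=True
r5: callee-saved, written=True

SURVIVE = r0,r5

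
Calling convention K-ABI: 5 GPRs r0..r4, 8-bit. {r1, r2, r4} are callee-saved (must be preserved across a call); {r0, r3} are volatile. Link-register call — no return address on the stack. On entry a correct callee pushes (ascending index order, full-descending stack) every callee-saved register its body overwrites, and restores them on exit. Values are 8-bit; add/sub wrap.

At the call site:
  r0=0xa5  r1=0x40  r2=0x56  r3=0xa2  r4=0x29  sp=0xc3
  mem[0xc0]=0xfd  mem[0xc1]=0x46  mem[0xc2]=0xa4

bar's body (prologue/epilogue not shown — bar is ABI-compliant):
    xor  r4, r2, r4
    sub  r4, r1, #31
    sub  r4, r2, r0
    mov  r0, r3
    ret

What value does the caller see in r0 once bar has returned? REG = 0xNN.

REG = 0xa2

prologue: push r4 → mem[0xc2]=0x29, sp=0xc2
body[0] xor  r4, r2, r4 → r4=0x7f
body[1] sub  r4, r1, #31 → r4=0x21
body[2] sub  r4, r2, r0 → r4=0xb1
body[3] mov  r0, r3 → r0=0xa2
epilogue: pop r4=0x29, sp=0xc3
r0 is caller-saved → body value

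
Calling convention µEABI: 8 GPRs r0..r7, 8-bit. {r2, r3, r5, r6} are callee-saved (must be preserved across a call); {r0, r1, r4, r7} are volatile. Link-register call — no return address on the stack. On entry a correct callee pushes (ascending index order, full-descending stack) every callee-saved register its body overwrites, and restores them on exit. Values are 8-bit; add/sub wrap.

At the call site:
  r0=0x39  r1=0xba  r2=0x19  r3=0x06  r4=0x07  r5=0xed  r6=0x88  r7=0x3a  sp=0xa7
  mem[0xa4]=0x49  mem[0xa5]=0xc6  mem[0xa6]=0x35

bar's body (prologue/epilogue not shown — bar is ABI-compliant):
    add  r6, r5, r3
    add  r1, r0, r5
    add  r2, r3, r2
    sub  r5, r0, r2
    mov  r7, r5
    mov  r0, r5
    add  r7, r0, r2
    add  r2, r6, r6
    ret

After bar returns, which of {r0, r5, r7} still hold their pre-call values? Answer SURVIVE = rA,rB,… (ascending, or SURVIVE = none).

SURVIVE = r5

prologue: push r2 → mem[0xa6]=0x19, sp=0xa6
prologue: push r5 → mem[0xa5]=0xed, sp=0xa5
prologue: push r6 → mem[0xa4]=0x88, sp=0xa4
body[0] add  r6, r5, r3 → r6=0xf3
body[1] add  r1, r0, r5 → r1=0x26
body[2] add  r2, r3, r2 → r2=0x1f
body[3] sub  r5, r0, r2 → r5=0x1a
body[4] mov  r7, r5 → r7=0x1a
body[5] mov  r0, r5 → r0=0x1a
body[6] add  r7, r0, r2 → r7=0x39
body[7] add  r2, r6, r6 → r2=0xe6
epilogue: pop r6=0x88, sp=0xa5
epilogue: pop r5=0xed, sp=0xa6
epilogue: pop r2=0x19, sp=0xa7
r0: caller-saved, written=True
r5: callee-saved, written=True
r7: caller-saved, written=True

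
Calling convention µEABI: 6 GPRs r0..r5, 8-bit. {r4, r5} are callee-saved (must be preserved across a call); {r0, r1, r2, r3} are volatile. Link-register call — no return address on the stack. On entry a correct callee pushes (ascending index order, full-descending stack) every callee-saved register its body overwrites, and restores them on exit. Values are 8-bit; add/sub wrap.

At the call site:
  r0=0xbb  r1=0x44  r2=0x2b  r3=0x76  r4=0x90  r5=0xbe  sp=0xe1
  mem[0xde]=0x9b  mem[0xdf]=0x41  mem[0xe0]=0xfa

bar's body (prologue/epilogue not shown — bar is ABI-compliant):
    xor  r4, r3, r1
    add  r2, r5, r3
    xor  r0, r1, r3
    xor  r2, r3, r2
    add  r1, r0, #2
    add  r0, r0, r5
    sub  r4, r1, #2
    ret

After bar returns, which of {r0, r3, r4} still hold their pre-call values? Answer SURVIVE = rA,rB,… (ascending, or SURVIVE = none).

prologue: push r4 → mem[0xe0]=0x90, sp=0xe0
body[0] xor  r4, r3, r1 → r4=0x32
body[1] add  r2, r5, r3 → r2=0x34
body[2] xor  r0, r1, r3 → r0=0x32
body[3] xor  r2, r3, r2 → r2=0x42
body[4] add  r1, r0, #2 → r1=0x34
body[5] add  r0, r0, r5 → r0=0xf0
body[6] sub  r4, r1, #2 → r4=0x32
epilogue: pop r4=0x90, sp=0xe1
r0: caller-saved, written=True
r3: caller-saved, written=False
r4: callee-saved, written=True

SURVIVE = r3,r4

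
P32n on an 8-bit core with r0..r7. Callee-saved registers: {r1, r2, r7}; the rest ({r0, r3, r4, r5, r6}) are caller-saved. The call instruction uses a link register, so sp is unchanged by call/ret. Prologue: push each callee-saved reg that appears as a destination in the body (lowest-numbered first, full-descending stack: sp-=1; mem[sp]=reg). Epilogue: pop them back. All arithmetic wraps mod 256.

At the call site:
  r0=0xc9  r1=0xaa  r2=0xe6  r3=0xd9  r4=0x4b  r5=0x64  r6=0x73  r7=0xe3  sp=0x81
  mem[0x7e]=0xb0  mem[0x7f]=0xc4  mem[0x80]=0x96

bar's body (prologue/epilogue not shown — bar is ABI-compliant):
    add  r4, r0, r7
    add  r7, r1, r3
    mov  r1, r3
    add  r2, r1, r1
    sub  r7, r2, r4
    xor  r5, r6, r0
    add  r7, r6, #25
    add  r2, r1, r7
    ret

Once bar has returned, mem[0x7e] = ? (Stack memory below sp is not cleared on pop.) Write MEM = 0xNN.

MEM = 0xe3

prologue: push r1 → mem[0x80]=0xaa, sp=0x80
prologue: push r2 → mem[0x7f]=0xe6, sp=0x7f
prologue: push r7 → mem[0x7e]=0xe3, sp=0x7e
body[0] add  r4, r0, r7 → r4=0xac
body[1] add  r7, r1, r3 → r7=0x83
body[2] mov  r1, r3 → r1=0xd9
body[3] add  r2, r1, r1 → r2=0xb2
body[4] sub  r7, r2, r4 → r7=0x06
body[5] xor  r5, r6, r0 → r5=0xba
body[6] add  r7, r6, #25 → r7=0x8c
body[7] add  r2, r1, r7 → r2=0x65
epilogue: pop r7=0xe3, sp=0x7f
epilogue: pop r2=0xe6, sp=0x80
epilogue: pop r1=0xaa, sp=0x81
prologue pushed ['r1', 'r2', 'r7'] at ['0x80', '0x7f', '0x7e']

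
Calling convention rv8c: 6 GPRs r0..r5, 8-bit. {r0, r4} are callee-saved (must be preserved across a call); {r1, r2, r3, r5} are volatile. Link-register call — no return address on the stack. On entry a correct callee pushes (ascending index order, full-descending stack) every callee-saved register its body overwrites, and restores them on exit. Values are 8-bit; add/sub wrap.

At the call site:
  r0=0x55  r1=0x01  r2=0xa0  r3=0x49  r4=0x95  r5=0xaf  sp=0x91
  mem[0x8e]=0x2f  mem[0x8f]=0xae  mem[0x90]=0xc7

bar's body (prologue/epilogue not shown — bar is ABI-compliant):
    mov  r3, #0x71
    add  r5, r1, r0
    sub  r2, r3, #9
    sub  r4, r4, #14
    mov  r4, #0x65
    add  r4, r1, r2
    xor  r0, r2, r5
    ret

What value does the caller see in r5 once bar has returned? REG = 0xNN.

prologue: push r0 → mem[0x90]=0x55, sp=0x90
prologue: push r4 → mem[0x8f]=0x95, sp=0x8f
body[0] mov  r3, #0x71 → r3=0x71
body[1] add  r5, r1, r0 → r5=0x56
body[2] sub  r2, r3, #9 → r2=0x68
body[3] sub  r4, r4, #14 → r4=0x87
body[4] mov  r4, #0x65 → r4=0x65
body[5] add  r4, r1, r2 → r4=0x69
body[6] xor  r0, r2, r5 → r0=0x3e
epilogue: pop r4=0x95, sp=0x90
epilogue: pop r0=0x55, sp=0x91
r5 is caller-saved → body value

REG = 0x56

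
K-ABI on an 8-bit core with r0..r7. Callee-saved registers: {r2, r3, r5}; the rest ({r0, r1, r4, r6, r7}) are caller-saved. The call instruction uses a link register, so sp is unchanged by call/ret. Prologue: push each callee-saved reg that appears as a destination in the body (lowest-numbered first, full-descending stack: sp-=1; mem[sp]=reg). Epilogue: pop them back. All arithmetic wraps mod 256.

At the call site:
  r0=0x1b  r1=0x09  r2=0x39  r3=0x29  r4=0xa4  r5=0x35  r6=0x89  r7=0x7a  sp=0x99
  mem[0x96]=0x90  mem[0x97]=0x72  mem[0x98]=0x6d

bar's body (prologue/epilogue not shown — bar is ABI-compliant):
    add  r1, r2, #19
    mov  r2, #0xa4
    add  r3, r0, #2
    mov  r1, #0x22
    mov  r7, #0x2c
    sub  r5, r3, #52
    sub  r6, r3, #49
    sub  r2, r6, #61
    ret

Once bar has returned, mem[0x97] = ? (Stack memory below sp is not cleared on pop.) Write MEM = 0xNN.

MEM = 0x29

prologue: push r2 -> mem[0x98]=0x39, sp=0x98
prologue: push r3 -> mem[0x97]=0x29, sp=0x97
prologue: push r5 -> mem[0x96]=0x35, sp=0x96
body[0] add  r1, r2, #19 -> r1=0x4c
body[1] mov  r2, #0xa4 -> r2=0xa4
body[2] add  r3, r0, #2 -> r3=0x1d
body[3] mov  r1, #0x22 -> r1=0x22
body[4] mov  r7, #0x2c -> r7=0x2c
body[5] sub  r5, r3, #52 -> r5=0xe9
body[6] sub  r6, r3, #49 -> r6=0xec
body[7] sub  r2, r6, #61 -> r2=0xaf
epilogue: pop r5=0x35, sp=0x97
epilogue: pop r3=0x29, sp=0x98
epilogue: pop r2=0x39, sp=0x99
prologue pushed ['r2', 'r3', 'r5'] at ['0x98', '0x97', '0x96']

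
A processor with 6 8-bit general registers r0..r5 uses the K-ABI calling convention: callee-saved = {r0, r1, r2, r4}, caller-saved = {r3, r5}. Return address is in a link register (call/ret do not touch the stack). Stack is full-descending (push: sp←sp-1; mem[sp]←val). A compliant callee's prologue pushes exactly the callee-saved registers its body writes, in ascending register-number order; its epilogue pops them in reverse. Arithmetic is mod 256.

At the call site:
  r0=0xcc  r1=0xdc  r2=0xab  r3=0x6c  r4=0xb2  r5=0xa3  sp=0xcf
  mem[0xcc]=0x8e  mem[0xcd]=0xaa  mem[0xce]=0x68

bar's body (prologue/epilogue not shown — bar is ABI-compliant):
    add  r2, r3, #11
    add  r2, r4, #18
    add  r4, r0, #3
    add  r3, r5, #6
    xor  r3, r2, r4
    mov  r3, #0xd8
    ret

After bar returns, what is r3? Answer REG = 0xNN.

prologue: push r2 -> mem[0xce]=0xab, sp=0xce
prologue: push r4 -> mem[0xcd]=0xb2, sp=0xcd
body[0] add  r2, r3, #11 -> r2=0x77
body[1] add  r2, r4, #18 -> r2=0xc4
body[2] add  r4, r0, #3 -> r4=0xcf
body[3] add  r3, r5, #6 -> r3=0xa9
body[4] xor  r3, r2, r4 -> r3=0x0b
body[5] mov  r3, #0xd8 -> r3=0xd8
epilogue: pop r4=0xb2, sp=0xce
epilogue: pop r2=0xab, sp=0xcf
r3 is caller-saved -> body value

REG = 0xd8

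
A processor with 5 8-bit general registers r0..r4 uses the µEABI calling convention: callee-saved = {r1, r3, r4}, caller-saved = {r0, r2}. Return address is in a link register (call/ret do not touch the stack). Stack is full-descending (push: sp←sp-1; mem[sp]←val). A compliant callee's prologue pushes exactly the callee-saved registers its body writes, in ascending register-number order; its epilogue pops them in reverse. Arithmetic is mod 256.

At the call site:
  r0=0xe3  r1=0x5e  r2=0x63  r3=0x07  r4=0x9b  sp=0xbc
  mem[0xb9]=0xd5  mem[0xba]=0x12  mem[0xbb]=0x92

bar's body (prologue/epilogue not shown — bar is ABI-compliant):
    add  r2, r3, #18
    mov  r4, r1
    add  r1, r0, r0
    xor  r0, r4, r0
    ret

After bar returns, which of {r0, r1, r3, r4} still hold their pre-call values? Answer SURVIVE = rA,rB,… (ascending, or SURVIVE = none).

SURVIVE = r1,r3,r4

prologue: push r1 → mem[0xbb]=0x5e, sp=0xbb
prologue: push r4 → mem[0xba]=0x9b, sp=0xba
body[0] add  r2, r3, #18 → r2=0x19
body[1] mov  r4, r1 → r4=0x5e
body[2] add  r1, r0, r0 → r1=0xc6
body[3] xor  r0, r4, r0 → r0=0xbd
epilogue: pop r4=0x9b, sp=0xbb
epilogue: pop r1=0x5e, sp=0xbc
r0: caller-saved, written=True
r1: callee-saved, written=True
r3: callee-saved, written=False
r4: callee-saved, written=True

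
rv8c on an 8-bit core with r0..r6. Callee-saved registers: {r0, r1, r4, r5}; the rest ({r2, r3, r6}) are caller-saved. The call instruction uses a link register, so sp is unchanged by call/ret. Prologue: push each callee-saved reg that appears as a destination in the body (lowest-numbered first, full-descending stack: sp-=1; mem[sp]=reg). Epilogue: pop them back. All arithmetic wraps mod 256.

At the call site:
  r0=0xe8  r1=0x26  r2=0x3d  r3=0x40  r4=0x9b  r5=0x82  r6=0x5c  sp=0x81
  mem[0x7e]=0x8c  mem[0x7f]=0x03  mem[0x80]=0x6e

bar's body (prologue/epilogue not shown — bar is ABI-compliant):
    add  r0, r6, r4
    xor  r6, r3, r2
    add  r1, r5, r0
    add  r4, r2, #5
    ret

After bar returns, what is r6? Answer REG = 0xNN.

prologue: push r0 -> mem[0x80]=0xe8, sp=0x80
prologue: push r1 -> mem[0x7f]=0x26, sp=0x7f
prologue: push r4 -> mem[0x7e]=0x9b, sp=0x7e
body[0] add  r0, r6, r4 -> r0=0xf7
body[1] xor  r6, r3, r2 -> r6=0x7d
body[2] add  r1, r5, r0 -> r1=0x79
body[3] add  r4, r2, #5 -> r4=0x42
epilogue: pop r4=0x9b, sp=0x7f
epilogue: pop r1=0x26, sp=0x80
epilogue: pop r0=0xe8, sp=0x81
r6 is caller-saved -> body value

REG = 0x7d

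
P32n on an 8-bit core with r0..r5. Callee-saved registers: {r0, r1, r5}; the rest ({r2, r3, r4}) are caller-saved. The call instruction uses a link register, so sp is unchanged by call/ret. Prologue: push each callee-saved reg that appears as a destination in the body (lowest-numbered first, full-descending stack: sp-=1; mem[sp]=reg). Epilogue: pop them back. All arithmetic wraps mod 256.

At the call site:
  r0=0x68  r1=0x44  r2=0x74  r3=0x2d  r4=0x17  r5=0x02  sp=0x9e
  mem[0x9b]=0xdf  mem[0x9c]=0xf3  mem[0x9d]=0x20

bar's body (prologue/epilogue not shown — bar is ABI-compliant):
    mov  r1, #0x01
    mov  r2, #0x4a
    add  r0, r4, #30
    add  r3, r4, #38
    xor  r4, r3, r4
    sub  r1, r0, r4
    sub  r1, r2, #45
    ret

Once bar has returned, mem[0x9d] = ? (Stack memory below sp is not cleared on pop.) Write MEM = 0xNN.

prologue: push r0 → mem[0x9d]=0x68, sp=0x9d
prologue: push r1 → mem[0x9c]=0x44, sp=0x9c
body[0] mov  r1, #0x01 → r1=0x01
body[1] mov  r2, #0x4a → r2=0x4a
body[2] add  r0, r4, #30 → r0=0x35
body[3] add  r3, r4, #38 → r3=0x3d
body[4] xor  r4, r3, r4 → r4=0x2a
body[5] sub  r1, r0, r4 → r1=0x0b
body[6] sub  r1, r2, #45 → r1=0x1d
epilogue: pop r1=0x44, sp=0x9d
epilogue: pop r0=0x68, sp=0x9e
prologue pushed ['r0', 'r1'] at ['0x9d', '0x9c']

MEM = 0x68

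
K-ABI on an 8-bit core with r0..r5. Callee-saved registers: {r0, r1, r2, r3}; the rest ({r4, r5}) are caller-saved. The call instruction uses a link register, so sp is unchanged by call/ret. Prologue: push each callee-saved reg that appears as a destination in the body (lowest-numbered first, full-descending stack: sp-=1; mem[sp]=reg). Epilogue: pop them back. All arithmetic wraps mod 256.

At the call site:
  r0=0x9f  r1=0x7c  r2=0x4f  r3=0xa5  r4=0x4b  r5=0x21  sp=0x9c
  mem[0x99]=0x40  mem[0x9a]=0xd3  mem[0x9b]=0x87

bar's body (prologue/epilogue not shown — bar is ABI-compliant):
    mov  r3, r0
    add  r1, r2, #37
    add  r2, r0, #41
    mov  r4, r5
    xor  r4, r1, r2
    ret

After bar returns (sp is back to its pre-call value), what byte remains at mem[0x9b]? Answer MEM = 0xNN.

prologue: push r1 → mem[0x9b]=0x7c, sp=0x9b
prologue: push r2 → mem[0x9a]=0x4f, sp=0x9a
prologue: push r3 → mem[0x99]=0xa5, sp=0x99
body[0] mov  r3, r0 → r3=0x9f
body[1] add  r1, r2, #37 → r1=0x74
body[2] add  r2, r0, #41 → r2=0xc8
body[3] mov  r4, r5 → r4=0x21
body[4] xor  r4, r1, r2 → r4=0xbc
epilogue: pop r3=0xa5, sp=0x9a
epilogue: pop r2=0x4f, sp=0x9b
epilogue: pop r1=0x7c, sp=0x9c
prologue pushed ['r1', 'r2', 'r3'] at ['0x9b', '0x9a', '0x99']

MEM = 0x7c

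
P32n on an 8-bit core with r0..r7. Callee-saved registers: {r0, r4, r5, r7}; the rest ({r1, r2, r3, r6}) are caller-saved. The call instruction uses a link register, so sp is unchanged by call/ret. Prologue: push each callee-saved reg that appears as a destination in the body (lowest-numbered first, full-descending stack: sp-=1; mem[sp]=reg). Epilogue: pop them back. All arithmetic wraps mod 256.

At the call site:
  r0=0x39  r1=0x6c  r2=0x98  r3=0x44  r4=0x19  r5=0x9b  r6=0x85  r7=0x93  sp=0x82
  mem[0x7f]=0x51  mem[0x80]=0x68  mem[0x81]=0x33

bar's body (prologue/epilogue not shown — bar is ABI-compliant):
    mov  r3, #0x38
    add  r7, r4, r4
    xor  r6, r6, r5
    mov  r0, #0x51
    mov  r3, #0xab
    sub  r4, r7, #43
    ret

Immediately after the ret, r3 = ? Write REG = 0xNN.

prologue: push r0 → mem[0x81]=0x39, sp=0x81
prologue: push r4 → mem[0x80]=0x19, sp=0x80
prologue: push r7 → mem[0x7f]=0x93, sp=0x7f
body[0] mov  r3, #0x38 → r3=0x38
body[1] add  r7, r4, r4 → r7=0x32
body[2] xor  r6, r6, r5 → r6=0x1e
body[3] mov  r0, #0x51 → r0=0x51
body[4] mov  r3, #0xab → r3=0xab
body[5] sub  r4, r7, #43 → r4=0x07
epilogue: pop r7=0x93, sp=0x80
epilogue: pop r4=0x19, sp=0x81
epilogue: pop r0=0x39, sp=0x82
r3 is caller-saved → body value

REG = 0xab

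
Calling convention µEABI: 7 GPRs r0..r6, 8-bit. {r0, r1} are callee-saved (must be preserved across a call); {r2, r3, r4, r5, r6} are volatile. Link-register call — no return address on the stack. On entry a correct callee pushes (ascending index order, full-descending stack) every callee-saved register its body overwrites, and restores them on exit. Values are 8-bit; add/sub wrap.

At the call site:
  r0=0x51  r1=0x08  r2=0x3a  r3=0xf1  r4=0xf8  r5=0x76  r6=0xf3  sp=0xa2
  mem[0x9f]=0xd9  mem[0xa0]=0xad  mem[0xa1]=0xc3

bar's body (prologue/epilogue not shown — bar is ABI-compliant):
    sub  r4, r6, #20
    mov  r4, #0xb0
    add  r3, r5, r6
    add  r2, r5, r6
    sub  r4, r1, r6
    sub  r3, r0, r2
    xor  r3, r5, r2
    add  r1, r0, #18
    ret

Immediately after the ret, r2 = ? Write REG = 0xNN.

prologue: push r1 → mem[0xa1]=0x08, sp=0xa1
body[0] sub  r4, r6, #20 → r4=0xdf
body[1] mov  r4, #0xb0 → r4=0xb0
body[2] add  r3, r5, r6 → r3=0x69
body[3] add  r2, r5, r6 → r2=0x69
body[4] sub  r4, r1, r6 → r4=0x15
body[5] sub  r3, r0, r2 → r3=0xe8
body[6] xor  r3, r5, r2 → r3=0x1f
body[7] add  r1, r0, #18 → r1=0x63
epilogue: pop r1=0x08, sp=0xa2
r2 is caller-saved → body value

REG = 0x69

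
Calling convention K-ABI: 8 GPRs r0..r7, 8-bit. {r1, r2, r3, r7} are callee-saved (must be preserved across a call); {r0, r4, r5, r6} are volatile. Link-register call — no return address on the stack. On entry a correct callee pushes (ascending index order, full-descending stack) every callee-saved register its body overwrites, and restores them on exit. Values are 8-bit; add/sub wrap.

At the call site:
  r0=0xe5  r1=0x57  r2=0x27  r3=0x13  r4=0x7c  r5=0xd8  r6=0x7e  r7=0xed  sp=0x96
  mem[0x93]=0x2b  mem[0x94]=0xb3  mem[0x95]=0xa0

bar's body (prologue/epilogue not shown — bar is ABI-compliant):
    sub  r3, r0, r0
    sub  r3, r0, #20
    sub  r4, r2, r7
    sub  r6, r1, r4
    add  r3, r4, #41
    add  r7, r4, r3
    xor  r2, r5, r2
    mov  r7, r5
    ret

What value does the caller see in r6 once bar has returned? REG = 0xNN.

REG = 0x1d

prologue: push r2 → mem[0x95]=0x27, sp=0x95
prologue: push r3 → mem[0x94]=0x13, sp=0x94
prologue: push r7 → mem[0x93]=0xed, sp=0x93
body[0] sub  r3, r0, r0 → r3=0x00
body[1] sub  r3, r0, #20 → r3=0xd1
body[2] sub  r4, r2, r7 → r4=0x3a
body[3] sub  r6, r1, r4 → r6=0x1d
body[4] add  r3, r4, #41 → r3=0x63
body[5] add  r7, r4, r3 → r7=0x9d
body[6] xor  r2, r5, r2 → r2=0xff
body[7] mov  r7, r5 → r7=0xd8
epilogue: pop r7=0xed, sp=0x94
epilogue: pop r3=0x13, sp=0x95
epilogue: pop r2=0x27, sp=0x96
r6 is caller-saved → body value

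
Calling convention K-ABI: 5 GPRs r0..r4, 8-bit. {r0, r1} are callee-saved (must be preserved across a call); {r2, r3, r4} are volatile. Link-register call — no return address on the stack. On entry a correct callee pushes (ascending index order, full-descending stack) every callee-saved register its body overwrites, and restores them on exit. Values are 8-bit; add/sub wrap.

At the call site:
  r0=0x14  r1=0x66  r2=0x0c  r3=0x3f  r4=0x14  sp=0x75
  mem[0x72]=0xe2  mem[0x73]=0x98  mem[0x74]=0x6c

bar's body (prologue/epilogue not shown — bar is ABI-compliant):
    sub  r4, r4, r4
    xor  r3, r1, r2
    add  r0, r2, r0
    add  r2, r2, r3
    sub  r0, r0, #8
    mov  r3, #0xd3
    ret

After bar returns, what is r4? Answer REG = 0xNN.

REG = 0x00

prologue: push r0 → mem[0x74]=0x14, sp=0x74
body[0] sub  r4, r4, r4 → r4=0x00
body[1] xor  r3, r1, r2 → r3=0x6a
body[2] add  r0, r2, r0 → r0=0x20
body[3] add  r2, r2, r3 → r2=0x76
body[4] sub  r0, r0, #8 → r0=0x18
body[5] mov  r3, #0xd3 → r3=0xd3
epilogue: pop r0=0x14, sp=0x75
r4 is caller-saved → body value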